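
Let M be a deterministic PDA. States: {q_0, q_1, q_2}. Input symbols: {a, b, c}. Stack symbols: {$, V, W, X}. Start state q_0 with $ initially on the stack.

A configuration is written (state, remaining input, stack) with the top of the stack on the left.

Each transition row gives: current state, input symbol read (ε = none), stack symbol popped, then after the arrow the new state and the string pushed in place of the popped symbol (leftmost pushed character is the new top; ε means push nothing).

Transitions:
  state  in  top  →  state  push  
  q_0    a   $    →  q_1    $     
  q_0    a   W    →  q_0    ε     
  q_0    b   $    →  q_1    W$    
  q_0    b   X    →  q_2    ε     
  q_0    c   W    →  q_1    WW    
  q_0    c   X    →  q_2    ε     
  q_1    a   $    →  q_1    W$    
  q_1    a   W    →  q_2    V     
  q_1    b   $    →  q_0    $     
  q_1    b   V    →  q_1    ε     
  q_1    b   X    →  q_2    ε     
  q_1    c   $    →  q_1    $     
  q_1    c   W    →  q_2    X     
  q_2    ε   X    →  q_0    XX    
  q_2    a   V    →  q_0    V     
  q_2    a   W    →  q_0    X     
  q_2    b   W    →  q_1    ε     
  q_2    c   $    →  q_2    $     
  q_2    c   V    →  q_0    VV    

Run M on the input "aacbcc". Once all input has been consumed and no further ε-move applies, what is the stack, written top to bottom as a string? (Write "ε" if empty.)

XX$

(q_0, aacbcc, $) ⊢ (q_1, acbcc, $) ⊢ (q_1, cbcc, W$) ⊢ (q_2, bcc, X$) ⊢ (q_0, bcc, XX$) ⊢ (q_2, cc, X$) ⊢ (q_0, cc, XX$) ⊢ (q_2, c, X$) ⊢ (q_0, c, XX$) ⊢ (q_2, ε, X$) ⊢ (q_0, ε, XX$)
All input consumed in state q_0 with stack XX$.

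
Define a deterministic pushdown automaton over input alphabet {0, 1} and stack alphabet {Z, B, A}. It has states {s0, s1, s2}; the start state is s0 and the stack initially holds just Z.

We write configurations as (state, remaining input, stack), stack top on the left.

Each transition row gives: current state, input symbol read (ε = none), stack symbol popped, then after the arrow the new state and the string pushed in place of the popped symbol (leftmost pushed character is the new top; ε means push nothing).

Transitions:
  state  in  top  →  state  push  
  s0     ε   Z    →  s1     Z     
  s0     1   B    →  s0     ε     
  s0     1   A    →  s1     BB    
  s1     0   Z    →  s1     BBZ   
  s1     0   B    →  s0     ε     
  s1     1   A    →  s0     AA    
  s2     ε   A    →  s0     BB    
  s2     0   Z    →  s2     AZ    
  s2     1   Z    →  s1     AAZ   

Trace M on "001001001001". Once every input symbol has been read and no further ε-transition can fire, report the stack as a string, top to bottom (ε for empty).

Z

(s0, 001001001001, Z) ⊢ (s1, 001001001001, Z) ⊢ (s1, 01001001001, BBZ) ⊢ (s0, 1001001001, BZ) ⊢ (s0, 001001001, Z) ⊢ (s1, 001001001, Z) ⊢ (s1, 01001001, BBZ) ⊢ (s0, 1001001, BZ) ⊢ (s0, 001001, Z) ⊢ (s1, 001001, Z) ⊢ (s1, 01001, BBZ) ⊢ (s0, 1001, BZ) ⊢ (s0, 001, Z) ⊢ (s1, 001, Z) ⊢ (s1, 01, BBZ) ⊢ (s0, 1, BZ) ⊢ (s0, ε, Z) ⊢ (s1, ε, Z)
All input consumed in state s1 with stack Z.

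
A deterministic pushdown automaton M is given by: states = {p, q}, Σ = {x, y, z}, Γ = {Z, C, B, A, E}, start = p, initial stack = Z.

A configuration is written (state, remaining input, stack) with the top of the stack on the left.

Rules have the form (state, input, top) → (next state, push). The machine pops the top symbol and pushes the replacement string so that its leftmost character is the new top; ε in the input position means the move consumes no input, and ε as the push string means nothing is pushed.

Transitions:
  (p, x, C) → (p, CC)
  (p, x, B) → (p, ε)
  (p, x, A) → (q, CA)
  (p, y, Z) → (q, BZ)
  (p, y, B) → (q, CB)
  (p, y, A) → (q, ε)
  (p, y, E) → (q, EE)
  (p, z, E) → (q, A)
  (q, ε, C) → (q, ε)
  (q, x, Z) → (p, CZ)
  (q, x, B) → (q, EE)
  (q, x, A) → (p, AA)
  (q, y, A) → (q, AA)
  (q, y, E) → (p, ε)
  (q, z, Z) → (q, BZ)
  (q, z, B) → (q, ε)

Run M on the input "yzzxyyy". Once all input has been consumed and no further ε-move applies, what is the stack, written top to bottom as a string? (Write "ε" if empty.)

EZ

(p, yzzxyyy, Z)
  read y, top Z: go to q, push BZ → (q, zzxyyy, BZ)
  read z, top B: go to q, push ε → (q, zxyyy, Z)
  read z, top Z: go to q, push BZ → (q, xyyy, BZ)
  read x, top B: go to q, push EE → (q, yyy, EEZ)
  read y, top E: go to p, push ε → (p, yy, EZ)
  read y, top E: go to q, push EE → (q, y, EEZ)
  read y, top E: go to p, push ε → (p, ε, EZ)
All input consumed in state p with stack EZ.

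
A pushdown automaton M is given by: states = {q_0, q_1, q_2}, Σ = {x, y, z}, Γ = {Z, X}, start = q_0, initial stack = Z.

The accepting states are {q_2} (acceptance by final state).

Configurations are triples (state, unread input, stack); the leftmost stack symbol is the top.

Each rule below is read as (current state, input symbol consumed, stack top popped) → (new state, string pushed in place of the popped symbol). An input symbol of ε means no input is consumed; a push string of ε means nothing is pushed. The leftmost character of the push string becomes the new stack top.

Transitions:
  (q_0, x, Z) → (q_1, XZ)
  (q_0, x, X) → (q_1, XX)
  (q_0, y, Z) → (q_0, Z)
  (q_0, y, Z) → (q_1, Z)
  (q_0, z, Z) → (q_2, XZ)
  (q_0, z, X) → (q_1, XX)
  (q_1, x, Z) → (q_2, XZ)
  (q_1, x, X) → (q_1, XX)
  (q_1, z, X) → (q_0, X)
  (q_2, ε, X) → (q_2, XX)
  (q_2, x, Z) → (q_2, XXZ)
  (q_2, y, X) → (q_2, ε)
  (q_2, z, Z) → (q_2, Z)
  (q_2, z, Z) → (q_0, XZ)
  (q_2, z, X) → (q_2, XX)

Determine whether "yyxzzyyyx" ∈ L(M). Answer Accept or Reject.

Accept

One accepting computation: (q_0, yyxzzyyyx, Z) ⊢ (q_0, yxzzyyyx, Z) ⊢ (q_1, xzzyyyx, Z) ⊢ (q_2, zzyyyx, XZ) ⊢ (q_2, zyyyx, XXZ) ⊢ (q_2, yyyx, XXXZ) ⊢ (q_2, yyx, XXZ) ⊢ (q_2, yx, XZ) ⊢ (q_2, x, Z) ⊢ (q_2, ε, XXZ)
All input consumed and state q_2 ∈ F.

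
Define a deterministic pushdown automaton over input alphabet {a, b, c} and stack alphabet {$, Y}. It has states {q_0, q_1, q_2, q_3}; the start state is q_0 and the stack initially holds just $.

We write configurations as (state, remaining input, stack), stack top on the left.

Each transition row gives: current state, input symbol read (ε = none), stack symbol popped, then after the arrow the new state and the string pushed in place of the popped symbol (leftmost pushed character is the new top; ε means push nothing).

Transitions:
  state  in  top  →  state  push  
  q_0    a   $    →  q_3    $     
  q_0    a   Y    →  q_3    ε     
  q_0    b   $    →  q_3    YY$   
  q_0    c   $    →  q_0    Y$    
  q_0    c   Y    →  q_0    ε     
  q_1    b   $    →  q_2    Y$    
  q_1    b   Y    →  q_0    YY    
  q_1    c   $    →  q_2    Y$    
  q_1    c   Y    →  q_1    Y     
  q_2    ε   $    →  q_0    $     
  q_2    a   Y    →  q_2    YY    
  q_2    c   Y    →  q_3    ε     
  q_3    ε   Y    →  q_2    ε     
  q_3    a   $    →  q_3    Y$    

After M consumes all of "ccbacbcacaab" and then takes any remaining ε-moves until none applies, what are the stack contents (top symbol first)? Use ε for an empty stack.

Y$

(q_0, ccbacbcacaab, $)
  read c, top $: go to q_0, push Y$ → (q_0, cbacbcacaab, Y$)
  read c, top Y: go to q_0, push ε → (q_0, bacbcacaab, $)
  read b, top $: go to q_3, push YY$ → (q_3, acbcacaab, YY$)
  ε-move, top Y: go to q_2, push ε → (q_2, acbcacaab, Y$)
  read a, top Y: go to q_2, push YY → (q_2, cbcacaab, YY$)
  read c, top Y: go to q_3, push ε → (q_3, bcacaab, Y$)
  ε-move, top Y: go to q_2, push ε → (q_2, bcacaab, $)
  ε-move, top $: go to q_0, push $ → (q_0, bcacaab, $)
  read b, top $: go to q_3, push YY$ → (q_3, cacaab, YY$)
  ε-move, top Y: go to q_2, push ε → (q_2, cacaab, Y$)
  read c, top Y: go to q_3, push ε → (q_3, acaab, $)
  read a, top $: go to q_3, push Y$ → (q_3, caab, Y$)
  ε-move, top Y: go to q_2, push ε → (q_2, caab, $)
  ε-move, top $: go to q_0, push $ → (q_0, caab, $)
  read c, top $: go to q_0, push Y$ → (q_0, aab, Y$)
  read a, top Y: go to q_3, push ε → (q_3, ab, $)
  read a, top $: go to q_3, push Y$ → (q_3, b, Y$)
  ε-move, top Y: go to q_2, push ε → (q_2, b, $)
  ε-move, top $: go to q_0, push $ → (q_0, b, $)
  read b, top $: go to q_3, push YY$ → (q_3, ε, YY$)
  ε-move, top Y: go to q_2, push ε → (q_2, ε, Y$)
All input consumed in state q_2 with stack Y$.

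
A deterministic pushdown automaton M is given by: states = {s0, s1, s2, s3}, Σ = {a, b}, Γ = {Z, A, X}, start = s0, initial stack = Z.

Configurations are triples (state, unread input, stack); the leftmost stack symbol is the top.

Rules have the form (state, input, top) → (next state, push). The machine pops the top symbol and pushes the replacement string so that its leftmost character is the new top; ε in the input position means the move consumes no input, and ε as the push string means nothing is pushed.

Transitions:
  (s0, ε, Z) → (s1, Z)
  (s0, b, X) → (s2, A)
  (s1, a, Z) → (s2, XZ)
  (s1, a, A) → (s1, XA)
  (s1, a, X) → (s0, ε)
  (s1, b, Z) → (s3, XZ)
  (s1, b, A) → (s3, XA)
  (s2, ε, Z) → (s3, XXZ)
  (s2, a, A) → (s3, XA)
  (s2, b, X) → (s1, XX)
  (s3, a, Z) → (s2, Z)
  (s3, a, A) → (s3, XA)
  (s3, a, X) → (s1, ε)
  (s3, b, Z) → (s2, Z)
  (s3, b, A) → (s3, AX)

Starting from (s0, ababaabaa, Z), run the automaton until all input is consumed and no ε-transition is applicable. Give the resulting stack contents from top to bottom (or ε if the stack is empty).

(s0, ababaabaa, Z)
  ε-move, top Z: go to s1, push Z → (s1, ababaabaa, Z)
  read a, top Z: go to s2, push XZ → (s2, babaabaa, XZ)
  read b, top X: go to s1, push XX → (s1, abaabaa, XXZ)
  read a, top X: go to s0, push ε → (s0, baabaa, XZ)
  read b, top X: go to s2, push A → (s2, aabaa, AZ)
  read a, top A: go to s3, push XA → (s3, abaa, XAZ)
  read a, top X: go to s1, push ε → (s1, baa, AZ)
  read b, top A: go to s3, push XA → (s3, aa, XAZ)
  read a, top X: go to s1, push ε → (s1, a, AZ)
  read a, top A: go to s1, push XA → (s1, ε, XAZ)
All input consumed in state s1 with stack XAZ.

XAZ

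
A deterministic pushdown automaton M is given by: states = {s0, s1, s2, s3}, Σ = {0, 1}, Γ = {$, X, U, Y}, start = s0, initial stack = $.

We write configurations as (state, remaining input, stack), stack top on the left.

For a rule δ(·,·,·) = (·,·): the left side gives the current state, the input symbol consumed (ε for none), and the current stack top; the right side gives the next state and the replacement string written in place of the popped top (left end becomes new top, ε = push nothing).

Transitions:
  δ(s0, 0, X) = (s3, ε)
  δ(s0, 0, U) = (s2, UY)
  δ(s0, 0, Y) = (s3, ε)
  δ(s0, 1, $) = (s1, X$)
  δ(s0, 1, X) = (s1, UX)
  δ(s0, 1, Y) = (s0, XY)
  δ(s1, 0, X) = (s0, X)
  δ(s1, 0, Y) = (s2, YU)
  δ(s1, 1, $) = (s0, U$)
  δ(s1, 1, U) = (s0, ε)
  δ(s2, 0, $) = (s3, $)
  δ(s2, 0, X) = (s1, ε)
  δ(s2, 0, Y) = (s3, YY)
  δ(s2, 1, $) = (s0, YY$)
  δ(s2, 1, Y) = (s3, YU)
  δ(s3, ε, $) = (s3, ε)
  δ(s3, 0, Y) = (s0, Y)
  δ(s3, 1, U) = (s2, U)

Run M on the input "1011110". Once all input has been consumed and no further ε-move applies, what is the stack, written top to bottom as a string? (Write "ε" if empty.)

(s0, 1011110, $) ⊢ (s1, 011110, X$) ⊢ (s0, 11110, X$) ⊢ (s1, 1110, UX$) ⊢ (s0, 110, X$) ⊢ (s1, 10, UX$) ⊢ (s0, 0, X$) ⊢ (s3, ε, $) ⊢ (s3, ε, ε)
All input consumed in state s3 with stack ε.

ε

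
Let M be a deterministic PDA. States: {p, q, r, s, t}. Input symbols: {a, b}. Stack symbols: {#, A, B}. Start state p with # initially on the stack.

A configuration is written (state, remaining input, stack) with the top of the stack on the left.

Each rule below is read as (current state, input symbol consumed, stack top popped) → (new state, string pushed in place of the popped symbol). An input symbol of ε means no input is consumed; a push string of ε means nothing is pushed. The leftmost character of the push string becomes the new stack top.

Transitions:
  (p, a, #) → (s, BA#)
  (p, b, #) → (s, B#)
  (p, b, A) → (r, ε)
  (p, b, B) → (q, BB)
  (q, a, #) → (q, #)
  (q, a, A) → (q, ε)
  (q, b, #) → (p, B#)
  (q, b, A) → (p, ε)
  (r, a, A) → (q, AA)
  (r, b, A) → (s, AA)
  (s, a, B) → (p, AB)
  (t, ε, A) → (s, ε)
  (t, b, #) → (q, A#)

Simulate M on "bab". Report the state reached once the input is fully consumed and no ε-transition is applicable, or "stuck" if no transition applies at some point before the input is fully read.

r

(p, bab, #)
  read b, top #: go to s, push B# → (s, ab, B#)
  read a, top B: go to p, push AB → (p, b, AB#)
  read b, top A: go to r, push ε → (r, ε, B#)
All input consumed; M is in state r.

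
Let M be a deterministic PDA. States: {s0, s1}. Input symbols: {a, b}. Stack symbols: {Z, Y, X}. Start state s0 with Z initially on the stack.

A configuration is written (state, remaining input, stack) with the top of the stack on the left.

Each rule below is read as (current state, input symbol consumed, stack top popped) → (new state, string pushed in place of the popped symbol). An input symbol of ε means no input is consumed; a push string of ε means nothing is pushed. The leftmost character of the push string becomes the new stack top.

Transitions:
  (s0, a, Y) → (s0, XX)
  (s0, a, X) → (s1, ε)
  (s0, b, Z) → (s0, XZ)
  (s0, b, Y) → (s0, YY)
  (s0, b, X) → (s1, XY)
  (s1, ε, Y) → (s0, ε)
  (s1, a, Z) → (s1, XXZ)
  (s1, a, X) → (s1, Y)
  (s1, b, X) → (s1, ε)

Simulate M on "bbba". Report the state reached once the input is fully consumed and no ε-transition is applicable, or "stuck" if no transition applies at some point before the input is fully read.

stuck

(s0, bbba, Z) ⊢ (s0, bba, XZ) ⊢ (s1, ba, XYZ) ⊢ (s1, a, YZ) ⊢ (s0, a, Z)
No transition for (s0, a, top Z); M blocks with input a remaining.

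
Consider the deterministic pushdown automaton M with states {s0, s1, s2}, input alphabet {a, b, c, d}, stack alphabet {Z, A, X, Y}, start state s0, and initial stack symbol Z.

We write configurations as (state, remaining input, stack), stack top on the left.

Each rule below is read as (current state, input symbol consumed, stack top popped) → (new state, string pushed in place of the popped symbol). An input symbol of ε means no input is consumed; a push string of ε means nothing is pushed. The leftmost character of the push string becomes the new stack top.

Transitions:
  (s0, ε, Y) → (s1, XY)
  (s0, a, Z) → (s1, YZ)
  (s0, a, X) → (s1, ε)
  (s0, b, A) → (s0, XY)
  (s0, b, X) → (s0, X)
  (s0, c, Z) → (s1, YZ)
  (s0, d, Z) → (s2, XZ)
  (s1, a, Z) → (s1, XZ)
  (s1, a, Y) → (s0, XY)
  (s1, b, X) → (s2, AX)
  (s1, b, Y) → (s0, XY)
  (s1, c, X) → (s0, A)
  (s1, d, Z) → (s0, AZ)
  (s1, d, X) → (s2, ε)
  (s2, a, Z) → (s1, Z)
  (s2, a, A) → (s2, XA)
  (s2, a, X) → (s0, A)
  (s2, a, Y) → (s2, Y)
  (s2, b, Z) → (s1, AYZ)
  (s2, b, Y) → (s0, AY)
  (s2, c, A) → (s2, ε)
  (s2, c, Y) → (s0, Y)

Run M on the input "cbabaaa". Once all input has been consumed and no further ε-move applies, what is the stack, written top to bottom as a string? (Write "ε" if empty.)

YZ

(s0, cbabaaa, Z)
  read c, top Z: go to s1, push YZ → (s1, babaaa, YZ)
  read b, top Y: go to s0, push XY → (s0, abaaa, XYZ)
  read a, top X: go to s1, push ε → (s1, baaa, YZ)
  read b, top Y: go to s0, push XY → (s0, aaa, XYZ)
  read a, top X: go to s1, push ε → (s1, aa, YZ)
  read a, top Y: go to s0, push XY → (s0, a, XYZ)
  read a, top X: go to s1, push ε → (s1, ε, YZ)
All input consumed in state s1 with stack YZ.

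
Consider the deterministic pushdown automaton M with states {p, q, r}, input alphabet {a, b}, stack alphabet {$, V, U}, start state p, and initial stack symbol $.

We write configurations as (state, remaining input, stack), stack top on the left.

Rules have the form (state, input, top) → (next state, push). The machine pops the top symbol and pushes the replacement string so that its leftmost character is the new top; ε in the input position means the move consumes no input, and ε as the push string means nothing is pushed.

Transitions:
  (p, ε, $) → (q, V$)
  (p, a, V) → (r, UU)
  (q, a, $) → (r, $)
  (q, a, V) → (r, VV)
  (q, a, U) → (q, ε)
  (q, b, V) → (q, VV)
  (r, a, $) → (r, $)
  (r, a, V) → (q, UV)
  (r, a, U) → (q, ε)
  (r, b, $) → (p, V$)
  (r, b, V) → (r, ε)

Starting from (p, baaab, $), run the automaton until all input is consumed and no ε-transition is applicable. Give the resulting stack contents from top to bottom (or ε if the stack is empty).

VVVV$

(p, baaab, $)
  ε-move, top $: go to q, push V$ → (q, baaab, V$)
  read b, top V: go to q, push VV → (q, aaab, VV$)
  read a, top V: go to r, push VV → (r, aab, VVV$)
  read a, top V: go to q, push UV → (q, ab, UVVV$)
  read a, top U: go to q, push ε → (q, b, VVV$)
  read b, top V: go to q, push VV → (q, ε, VVVV$)
All input consumed in state q with stack VVVV$.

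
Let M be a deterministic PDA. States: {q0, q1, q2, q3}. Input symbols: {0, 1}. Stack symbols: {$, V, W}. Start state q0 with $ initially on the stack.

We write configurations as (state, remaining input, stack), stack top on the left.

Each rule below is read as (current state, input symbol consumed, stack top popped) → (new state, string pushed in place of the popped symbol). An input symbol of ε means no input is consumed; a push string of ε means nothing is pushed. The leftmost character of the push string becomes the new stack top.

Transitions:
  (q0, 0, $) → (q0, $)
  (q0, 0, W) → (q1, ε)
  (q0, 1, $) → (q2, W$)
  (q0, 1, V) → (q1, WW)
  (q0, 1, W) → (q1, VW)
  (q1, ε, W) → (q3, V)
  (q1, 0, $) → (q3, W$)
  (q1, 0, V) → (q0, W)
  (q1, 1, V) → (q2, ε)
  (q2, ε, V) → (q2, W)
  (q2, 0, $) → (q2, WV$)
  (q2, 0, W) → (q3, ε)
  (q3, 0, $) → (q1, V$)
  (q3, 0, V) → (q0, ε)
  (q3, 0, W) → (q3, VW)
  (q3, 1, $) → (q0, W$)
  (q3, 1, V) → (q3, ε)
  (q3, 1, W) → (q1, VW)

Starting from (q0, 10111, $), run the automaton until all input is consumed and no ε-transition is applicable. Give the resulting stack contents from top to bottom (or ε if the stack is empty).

W$

(q0, 10111, $)
  read 1, top $: go to q2, push W$ → (q2, 0111, W$)
  read 0, top W: go to q3, push ε → (q3, 111, $)
  read 1, top $: go to q0, push W$ → (q0, 11, W$)
  read 1, top W: go to q1, push VW → (q1, 1, VW$)
  read 1, top V: go to q2, push ε → (q2, ε, W$)
All input consumed in state q2 with stack W$.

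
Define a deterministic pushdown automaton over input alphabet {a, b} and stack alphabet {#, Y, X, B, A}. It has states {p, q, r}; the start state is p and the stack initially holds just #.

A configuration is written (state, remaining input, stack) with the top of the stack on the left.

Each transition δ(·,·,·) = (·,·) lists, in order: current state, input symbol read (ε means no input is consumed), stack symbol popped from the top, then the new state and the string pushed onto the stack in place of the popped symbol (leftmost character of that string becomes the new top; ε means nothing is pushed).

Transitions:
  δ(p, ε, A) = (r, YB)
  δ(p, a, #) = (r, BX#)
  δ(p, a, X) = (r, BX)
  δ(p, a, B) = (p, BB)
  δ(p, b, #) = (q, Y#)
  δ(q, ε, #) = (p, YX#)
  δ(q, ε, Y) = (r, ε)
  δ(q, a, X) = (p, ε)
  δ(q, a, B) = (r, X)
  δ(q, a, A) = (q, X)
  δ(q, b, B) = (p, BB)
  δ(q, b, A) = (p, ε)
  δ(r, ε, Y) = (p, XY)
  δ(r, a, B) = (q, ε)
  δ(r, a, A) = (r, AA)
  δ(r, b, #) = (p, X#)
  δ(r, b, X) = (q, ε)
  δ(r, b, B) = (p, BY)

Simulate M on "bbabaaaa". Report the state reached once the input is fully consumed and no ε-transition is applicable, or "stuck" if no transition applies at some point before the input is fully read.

p

(p, bbabaaaa, #)
  read b, top #: go to q, push Y# → (q, babaaaa, Y#)
  ε-move, top Y: go to r, push ε → (r, babaaaa, #)
  read b, top #: go to p, push X# → (p, abaaaa, X#)
  read a, top X: go to r, push BX → (r, baaaa, BX#)
  read b, top B: go to p, push BY → (p, aaaa, BYX#)
  read a, top B: go to p, push BB → (p, aaa, BBYX#)
  read a, top B: go to p, push BB → (p, aa, BBBYX#)
  read a, top B: go to p, push BB → (p, a, BBBBYX#)
  read a, top B: go to p, push BB → (p, ε, BBBBBYX#)
All input consumed; M is in state p.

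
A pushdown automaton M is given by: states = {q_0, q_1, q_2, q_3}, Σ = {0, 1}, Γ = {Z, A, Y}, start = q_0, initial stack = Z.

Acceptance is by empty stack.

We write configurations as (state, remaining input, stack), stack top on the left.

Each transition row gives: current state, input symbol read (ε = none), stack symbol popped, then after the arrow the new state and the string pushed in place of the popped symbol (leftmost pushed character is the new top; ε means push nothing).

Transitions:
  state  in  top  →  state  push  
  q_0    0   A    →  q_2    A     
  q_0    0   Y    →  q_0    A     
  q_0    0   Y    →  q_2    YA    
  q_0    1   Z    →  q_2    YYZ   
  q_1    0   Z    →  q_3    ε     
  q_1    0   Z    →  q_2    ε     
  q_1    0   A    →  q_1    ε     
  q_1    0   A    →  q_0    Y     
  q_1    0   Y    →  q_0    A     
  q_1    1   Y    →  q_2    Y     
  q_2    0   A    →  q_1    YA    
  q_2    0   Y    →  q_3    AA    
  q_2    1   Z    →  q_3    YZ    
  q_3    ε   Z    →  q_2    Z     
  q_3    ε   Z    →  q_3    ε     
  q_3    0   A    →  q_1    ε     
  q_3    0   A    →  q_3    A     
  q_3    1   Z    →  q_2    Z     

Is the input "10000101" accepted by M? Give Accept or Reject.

Reject

No computation consumes all input and empties the stack.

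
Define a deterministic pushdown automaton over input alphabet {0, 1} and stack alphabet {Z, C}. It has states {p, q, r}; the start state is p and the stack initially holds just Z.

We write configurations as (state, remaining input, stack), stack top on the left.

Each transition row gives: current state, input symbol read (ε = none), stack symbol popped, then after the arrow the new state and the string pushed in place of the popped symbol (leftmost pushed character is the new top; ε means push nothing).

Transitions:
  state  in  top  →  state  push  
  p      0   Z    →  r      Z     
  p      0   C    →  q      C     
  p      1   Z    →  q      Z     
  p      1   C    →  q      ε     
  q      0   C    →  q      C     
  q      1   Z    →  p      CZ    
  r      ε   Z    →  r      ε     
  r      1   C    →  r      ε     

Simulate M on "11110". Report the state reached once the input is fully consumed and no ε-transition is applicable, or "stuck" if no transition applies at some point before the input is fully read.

q

(p, 11110, Z)
  read 1, top Z: go to q, push Z → (q, 1110, Z)
  read 1, top Z: go to p, push CZ → (p, 110, CZ)
  read 1, top C: go to q, push ε → (q, 10, Z)
  read 1, top Z: go to p, push CZ → (p, 0, CZ)
  read 0, top C: go to q, push C → (q, ε, CZ)
All input consumed; M is in state q.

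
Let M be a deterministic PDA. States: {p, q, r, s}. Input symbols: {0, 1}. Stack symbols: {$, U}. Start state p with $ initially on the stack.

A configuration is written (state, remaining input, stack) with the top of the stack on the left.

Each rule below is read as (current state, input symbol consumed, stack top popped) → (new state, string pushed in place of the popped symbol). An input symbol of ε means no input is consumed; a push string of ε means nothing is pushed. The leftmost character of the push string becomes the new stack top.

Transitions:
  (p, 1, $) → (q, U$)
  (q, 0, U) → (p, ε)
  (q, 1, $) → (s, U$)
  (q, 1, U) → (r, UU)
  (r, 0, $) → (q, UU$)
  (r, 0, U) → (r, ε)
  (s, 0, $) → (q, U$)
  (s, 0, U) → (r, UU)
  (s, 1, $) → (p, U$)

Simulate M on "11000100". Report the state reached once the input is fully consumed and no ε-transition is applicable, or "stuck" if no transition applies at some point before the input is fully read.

(p, 11000100, $)
  read 1, top $: go to q, push U$ → (q, 1000100, U$)
  read 1, top U: go to r, push UU → (r, 000100, UU$)
  read 0, top U: go to r, push ε → (r, 00100, U$)
  read 0, top U: go to r, push ε → (r, 0100, $)
  read 0, top $: go to q, push UU$ → (q, 100, UU$)
  read 1, top U: go to r, push UU → (r, 00, UUU$)
  read 0, top U: go to r, push ε → (r, 0, UU$)
  read 0, top U: go to r, push ε → (r, ε, U$)
All input consumed; M is in state r.

r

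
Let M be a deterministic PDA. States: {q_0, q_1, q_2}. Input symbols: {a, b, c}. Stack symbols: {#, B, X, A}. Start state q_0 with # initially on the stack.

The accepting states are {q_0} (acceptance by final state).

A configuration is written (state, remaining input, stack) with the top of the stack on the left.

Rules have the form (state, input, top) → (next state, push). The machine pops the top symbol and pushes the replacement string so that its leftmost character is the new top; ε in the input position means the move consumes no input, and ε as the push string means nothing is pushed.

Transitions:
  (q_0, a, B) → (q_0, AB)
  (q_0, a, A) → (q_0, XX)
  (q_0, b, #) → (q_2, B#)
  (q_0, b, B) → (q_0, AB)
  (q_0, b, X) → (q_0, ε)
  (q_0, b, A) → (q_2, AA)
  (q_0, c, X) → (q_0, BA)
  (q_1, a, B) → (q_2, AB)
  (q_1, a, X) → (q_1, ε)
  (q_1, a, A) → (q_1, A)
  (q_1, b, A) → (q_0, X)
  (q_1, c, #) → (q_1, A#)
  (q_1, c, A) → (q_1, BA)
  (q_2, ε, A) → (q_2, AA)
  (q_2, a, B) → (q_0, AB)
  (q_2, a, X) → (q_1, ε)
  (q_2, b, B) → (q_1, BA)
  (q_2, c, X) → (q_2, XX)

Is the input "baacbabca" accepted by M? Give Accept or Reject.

Accept

(q_0, baacbabca, #)
  read b, top #: go to q_2, push B# → (q_2, aacbabca, B#)
  read a, top B: go to q_0, push AB → (q_0, acbabca, AB#)
  read a, top A: go to q_0, push XX → (q_0, cbabca, XXB#)
  read c, top X: go to q_0, push BA → (q_0, babca, BAXB#)
  read b, top B: go to q_0, push AB → (q_0, abca, ABAXB#)
  read a, top A: go to q_0, push XX → (q_0, bca, XXBAXB#)
  read b, top X: go to q_0, push ε → (q_0, ca, XBAXB#)
  read c, top X: go to q_0, push BA → (q_0, a, BABAXB#)
  read a, top B: go to q_0, push AB → (q_0, ε, ABABAXB#)
All input consumed; state q_0 ∈ F.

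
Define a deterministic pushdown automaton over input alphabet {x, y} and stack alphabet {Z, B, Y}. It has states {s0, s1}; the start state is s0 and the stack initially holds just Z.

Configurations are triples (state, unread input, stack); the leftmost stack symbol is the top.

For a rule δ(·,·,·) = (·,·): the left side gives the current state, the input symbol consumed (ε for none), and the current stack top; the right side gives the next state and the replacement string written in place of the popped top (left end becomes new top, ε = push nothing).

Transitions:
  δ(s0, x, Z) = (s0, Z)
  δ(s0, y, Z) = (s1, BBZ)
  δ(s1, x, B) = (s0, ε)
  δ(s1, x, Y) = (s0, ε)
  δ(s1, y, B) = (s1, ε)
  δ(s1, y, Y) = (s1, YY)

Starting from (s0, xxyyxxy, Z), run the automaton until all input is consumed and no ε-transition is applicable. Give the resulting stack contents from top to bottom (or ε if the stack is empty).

BBZ

(s0, xxyyxxy, Z)
  read x, top Z: go to s0, push Z → (s0, xyyxxy, Z)
  read x, top Z: go to s0, push Z → (s0, yyxxy, Z)
  read y, top Z: go to s1, push BBZ → (s1, yxxy, BBZ)
  read y, top B: go to s1, push ε → (s1, xxy, BZ)
  read x, top B: go to s0, push ε → (s0, xy, Z)
  read x, top Z: go to s0, push Z → (s0, y, Z)
  read y, top Z: go to s1, push BBZ → (s1, ε, BBZ)
All input consumed in state s1 with stack BBZ.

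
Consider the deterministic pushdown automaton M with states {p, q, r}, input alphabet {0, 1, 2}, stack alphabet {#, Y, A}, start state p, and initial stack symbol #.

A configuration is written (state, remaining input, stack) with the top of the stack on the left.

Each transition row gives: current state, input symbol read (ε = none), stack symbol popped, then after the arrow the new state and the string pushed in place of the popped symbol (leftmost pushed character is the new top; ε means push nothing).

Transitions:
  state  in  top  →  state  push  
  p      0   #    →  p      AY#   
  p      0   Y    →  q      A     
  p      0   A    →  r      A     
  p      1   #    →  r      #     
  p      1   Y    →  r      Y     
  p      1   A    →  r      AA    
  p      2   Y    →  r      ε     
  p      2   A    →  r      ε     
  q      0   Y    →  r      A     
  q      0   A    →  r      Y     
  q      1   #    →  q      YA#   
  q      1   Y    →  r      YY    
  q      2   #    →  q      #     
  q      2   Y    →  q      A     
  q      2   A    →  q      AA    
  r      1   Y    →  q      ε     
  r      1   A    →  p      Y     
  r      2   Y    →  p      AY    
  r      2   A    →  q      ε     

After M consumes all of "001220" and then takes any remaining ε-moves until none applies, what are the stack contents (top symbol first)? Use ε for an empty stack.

AY#

(p, 001220, #) ⊢ (p, 01220, AY#) ⊢ (r, 1220, AY#) ⊢ (p, 220, YY#) ⊢ (r, 20, Y#) ⊢ (p, 0, AY#) ⊢ (r, ε, AY#)
All input consumed in state r with stack AY#.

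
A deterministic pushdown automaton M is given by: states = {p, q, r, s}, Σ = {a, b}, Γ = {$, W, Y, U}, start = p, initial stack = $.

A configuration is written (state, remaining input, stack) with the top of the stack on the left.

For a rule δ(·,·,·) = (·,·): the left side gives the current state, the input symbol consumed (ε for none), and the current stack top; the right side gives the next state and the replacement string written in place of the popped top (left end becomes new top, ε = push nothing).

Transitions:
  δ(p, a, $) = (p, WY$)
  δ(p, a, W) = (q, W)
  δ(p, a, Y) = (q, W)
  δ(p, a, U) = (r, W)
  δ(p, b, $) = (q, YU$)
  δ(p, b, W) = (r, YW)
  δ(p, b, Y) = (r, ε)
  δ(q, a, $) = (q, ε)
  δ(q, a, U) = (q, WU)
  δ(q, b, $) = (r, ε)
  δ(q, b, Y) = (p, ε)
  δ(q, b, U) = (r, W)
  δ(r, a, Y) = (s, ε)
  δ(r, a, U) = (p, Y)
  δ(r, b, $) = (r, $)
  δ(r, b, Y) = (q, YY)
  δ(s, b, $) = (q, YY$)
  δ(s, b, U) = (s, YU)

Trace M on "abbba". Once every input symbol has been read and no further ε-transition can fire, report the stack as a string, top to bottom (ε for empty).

(p, abbba, $)
  read a, top $: go to p, push WY$ → (p, bbba, WY$)
  read b, top W: go to r, push YW → (r, bba, YWY$)
  read b, top Y: go to q, push YY → (q, ba, YYWY$)
  read b, top Y: go to p, push ε → (p, a, YWY$)
  read a, top Y: go to q, push W → (q, ε, WWY$)
All input consumed in state q with stack WWY$.

WWY$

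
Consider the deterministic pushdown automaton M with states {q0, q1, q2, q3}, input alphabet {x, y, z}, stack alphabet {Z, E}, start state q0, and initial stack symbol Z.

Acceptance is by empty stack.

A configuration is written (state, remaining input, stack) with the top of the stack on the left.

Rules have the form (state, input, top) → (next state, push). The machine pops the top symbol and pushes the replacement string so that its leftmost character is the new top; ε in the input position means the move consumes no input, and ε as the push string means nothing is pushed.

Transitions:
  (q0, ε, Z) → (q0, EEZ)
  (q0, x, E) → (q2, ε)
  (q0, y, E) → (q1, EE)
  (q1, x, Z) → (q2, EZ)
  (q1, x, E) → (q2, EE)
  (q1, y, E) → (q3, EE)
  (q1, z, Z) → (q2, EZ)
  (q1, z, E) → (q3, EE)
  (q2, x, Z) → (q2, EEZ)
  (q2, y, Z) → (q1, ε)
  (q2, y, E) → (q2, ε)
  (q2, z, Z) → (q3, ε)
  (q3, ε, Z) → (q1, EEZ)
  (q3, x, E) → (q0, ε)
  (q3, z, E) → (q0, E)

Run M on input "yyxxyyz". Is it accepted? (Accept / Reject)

(q0, yyxxyyz, Z) ⊢ (q0, yyxxyyz, EEZ) ⊢ (q1, yxxyyz, EEEZ) ⊢ (q3, xxyyz, EEEEZ) ⊢ (q0, xyyz, EEEZ) ⊢ (q2, yyz, EEZ) ⊢ (q2, yz, EZ) ⊢ (q2, z, Z) ⊢ (q3, ε, ε)
All input consumed and the stack is empty.

Accept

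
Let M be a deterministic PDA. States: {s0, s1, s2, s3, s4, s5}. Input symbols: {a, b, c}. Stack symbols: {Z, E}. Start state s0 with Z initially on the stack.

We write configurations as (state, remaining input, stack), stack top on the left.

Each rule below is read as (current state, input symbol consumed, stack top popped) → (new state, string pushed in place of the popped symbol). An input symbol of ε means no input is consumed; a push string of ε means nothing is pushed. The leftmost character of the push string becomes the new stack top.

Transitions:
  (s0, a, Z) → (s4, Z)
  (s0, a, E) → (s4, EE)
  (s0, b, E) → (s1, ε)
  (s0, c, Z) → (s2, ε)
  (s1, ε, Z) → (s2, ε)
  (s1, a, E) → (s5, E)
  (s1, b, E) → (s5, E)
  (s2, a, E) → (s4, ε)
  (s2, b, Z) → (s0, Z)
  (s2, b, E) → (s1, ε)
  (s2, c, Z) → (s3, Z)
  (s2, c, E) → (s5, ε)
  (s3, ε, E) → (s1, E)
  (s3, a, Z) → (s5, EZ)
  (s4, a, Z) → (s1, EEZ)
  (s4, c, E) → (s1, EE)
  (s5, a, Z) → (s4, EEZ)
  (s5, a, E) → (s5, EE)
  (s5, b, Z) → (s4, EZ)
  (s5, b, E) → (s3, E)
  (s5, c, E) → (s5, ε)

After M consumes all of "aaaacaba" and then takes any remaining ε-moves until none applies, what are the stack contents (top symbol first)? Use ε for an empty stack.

EEEZ

(s0, aaaacaba, Z)
  read a, top Z: go to s4, push Z → (s4, aaacaba, Z)
  read a, top Z: go to s1, push EEZ → (s1, aacaba, EEZ)
  read a, top E: go to s5, push E → (s5, acaba, EEZ)
  read a, top E: go to s5, push EE → (s5, caba, EEEZ)
  read c, top E: go to s5, push ε → (s5, aba, EEZ)
  read a, top E: go to s5, push EE → (s5, ba, EEEZ)
  read b, top E: go to s3, push E → (s3, a, EEEZ)
  ε-move, top E: go to s1, push E → (s1, a, EEEZ)
  read a, top E: go to s5, push E → (s5, ε, EEEZ)
All input consumed in state s5 with stack EEEZ.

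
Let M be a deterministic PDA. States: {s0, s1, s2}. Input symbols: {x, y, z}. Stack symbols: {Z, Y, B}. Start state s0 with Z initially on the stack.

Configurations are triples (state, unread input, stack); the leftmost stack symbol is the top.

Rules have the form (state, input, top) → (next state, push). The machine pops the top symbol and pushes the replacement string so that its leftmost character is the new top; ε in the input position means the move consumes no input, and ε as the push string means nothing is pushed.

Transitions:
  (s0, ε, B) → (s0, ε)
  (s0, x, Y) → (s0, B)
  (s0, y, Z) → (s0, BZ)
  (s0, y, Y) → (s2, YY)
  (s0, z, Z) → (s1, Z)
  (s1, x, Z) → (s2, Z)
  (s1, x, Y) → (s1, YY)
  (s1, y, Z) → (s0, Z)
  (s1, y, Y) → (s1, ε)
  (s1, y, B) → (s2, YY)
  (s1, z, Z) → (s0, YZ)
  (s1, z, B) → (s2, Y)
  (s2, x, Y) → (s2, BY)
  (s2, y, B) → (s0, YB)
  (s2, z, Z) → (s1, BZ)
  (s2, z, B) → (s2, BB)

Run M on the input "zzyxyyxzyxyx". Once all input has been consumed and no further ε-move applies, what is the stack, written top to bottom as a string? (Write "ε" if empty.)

BYYYBYYZ

(s0, zzyxyyxzyxyx, Z)
  read z, top Z: go to s1, push Z → (s1, zyxyyxzyxyx, Z)
  read z, top Z: go to s0, push YZ → (s0, yxyyxzyxyx, YZ)
  read y, top Y: go to s2, push YY → (s2, xyyxzyxyx, YYZ)
  read x, top Y: go to s2, push BY → (s2, yyxzyxyx, BYYZ)
  read y, top B: go to s0, push YB → (s0, yxzyxyx, YBYYZ)
  read y, top Y: go to s2, push YY → (s2, xzyxyx, YYBYYZ)
  read x, top Y: go to s2, push BY → (s2, zyxyx, BYYBYYZ)
  read z, top B: go to s2, push BB → (s2, yxyx, BBYYBYYZ)
  read y, top B: go to s0, push YB → (s0, xyx, YBBYYBYYZ)
  read x, top Y: go to s0, push B → (s0, yx, BBBYYBYYZ)
  ε-move, top B: go to s0, push ε → (s0, yx, BBYYBYYZ)
  ε-move, top B: go to s0, push ε → (s0, yx, BYYBYYZ)
  ε-move, top B: go to s0, push ε → (s0, yx, YYBYYZ)
  read y, top Y: go to s2, push YY → (s2, x, YYYBYYZ)
  read x, top Y: go to s2, push BY → (s2, ε, BYYYBYYZ)
All input consumed in state s2 with stack BYYYBYYZ.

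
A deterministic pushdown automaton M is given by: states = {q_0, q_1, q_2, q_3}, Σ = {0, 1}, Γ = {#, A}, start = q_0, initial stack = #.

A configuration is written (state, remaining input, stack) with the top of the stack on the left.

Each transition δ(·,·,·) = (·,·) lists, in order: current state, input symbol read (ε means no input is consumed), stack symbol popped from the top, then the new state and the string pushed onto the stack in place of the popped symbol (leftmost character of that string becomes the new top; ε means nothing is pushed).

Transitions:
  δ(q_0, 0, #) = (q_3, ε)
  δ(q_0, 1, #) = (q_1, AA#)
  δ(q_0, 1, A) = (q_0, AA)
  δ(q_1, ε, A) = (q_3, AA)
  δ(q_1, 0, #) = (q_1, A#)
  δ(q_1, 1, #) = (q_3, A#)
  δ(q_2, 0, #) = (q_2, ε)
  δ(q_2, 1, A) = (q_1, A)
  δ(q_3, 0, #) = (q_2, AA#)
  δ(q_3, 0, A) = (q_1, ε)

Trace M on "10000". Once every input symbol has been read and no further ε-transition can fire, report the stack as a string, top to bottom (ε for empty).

AAA#

(q_0, 10000, #)
  read 1, top #: go to q_1, push AA# → (q_1, 0000, AA#)
  ε-move, top A: go to q_3, push AA → (q_3, 0000, AAA#)
  read 0, top A: go to q_1, push ε → (q_1, 000, AA#)
  ε-move, top A: go to q_3, push AA → (q_3, 000, AAA#)
  read 0, top A: go to q_1, push ε → (q_1, 00, AA#)
  ε-move, top A: go to q_3, push AA → (q_3, 00, AAA#)
  read 0, top A: go to q_1, push ε → (q_1, 0, AA#)
  ε-move, top A: go to q_3, push AA → (q_3, 0, AAA#)
  read 0, top A: go to q_1, push ε → (q_1, ε, AA#)
  ε-move, top A: go to q_3, push AA → (q_3, ε, AAA#)
All input consumed in state q_3 with stack AAA#.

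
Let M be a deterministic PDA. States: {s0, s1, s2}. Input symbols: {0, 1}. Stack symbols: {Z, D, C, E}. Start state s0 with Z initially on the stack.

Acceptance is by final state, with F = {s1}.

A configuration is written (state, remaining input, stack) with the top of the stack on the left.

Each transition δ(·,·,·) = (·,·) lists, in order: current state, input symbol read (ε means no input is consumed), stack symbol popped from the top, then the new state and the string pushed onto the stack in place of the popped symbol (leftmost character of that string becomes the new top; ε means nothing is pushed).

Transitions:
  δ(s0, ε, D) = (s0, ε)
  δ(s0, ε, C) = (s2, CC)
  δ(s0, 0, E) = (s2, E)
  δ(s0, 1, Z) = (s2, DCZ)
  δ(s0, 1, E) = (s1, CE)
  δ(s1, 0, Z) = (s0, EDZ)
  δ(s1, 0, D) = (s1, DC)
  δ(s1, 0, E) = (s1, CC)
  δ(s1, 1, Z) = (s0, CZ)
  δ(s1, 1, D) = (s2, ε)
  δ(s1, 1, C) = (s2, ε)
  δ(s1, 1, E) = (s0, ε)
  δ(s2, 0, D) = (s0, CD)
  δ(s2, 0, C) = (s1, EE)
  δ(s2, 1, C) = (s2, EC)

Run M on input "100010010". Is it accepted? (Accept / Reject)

(s0, 100010010, Z)
  read 1, top Z: go to s2, push DCZ → (s2, 00010010, DCZ)
  read 0, top D: go to s0, push CD → (s0, 0010010, CDCZ)
  ε-move, top C: go to s2, push CC → (s2, 0010010, CCDCZ)
  read 0, top C: go to s1, push EE → (s1, 010010, EECDCZ)
  read 0, top E: go to s1, push CC → (s1, 10010, CCECDCZ)
  read 1, top C: go to s2, push ε → (s2, 0010, CECDCZ)
  read 0, top C: go to s1, push EE → (s1, 010, EEECDCZ)
  read 0, top E: go to s1, push CC → (s1, 10, CCEECDCZ)
  read 1, top C: go to s2, push ε → (s2, 0, CEECDCZ)
  read 0, top C: go to s1, push EE → (s1, ε, EEEECDCZ)
All input consumed; state s1 ∈ F.

Accept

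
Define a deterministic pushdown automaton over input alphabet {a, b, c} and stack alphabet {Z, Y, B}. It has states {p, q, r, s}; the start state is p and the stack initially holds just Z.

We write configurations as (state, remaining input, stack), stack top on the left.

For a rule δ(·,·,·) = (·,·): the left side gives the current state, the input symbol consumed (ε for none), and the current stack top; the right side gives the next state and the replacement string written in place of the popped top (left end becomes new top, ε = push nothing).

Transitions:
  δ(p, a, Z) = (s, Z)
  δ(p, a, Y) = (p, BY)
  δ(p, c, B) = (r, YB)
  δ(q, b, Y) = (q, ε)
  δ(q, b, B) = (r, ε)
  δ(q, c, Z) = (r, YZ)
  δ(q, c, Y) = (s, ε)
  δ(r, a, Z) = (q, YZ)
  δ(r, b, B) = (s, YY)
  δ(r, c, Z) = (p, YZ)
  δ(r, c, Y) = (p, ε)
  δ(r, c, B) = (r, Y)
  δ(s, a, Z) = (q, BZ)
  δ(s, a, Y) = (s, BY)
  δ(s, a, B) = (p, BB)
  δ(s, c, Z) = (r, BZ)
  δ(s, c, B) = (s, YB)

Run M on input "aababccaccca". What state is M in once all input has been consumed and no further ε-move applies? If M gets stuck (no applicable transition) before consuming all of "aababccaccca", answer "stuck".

(p, aababccaccca, Z) ⊢ (s, ababccaccca, Z) ⊢ (q, babccaccca, BZ) ⊢ (r, abccaccca, Z) ⊢ (q, bccaccca, YZ) ⊢ (q, ccaccca, Z) ⊢ (r, caccca, YZ) ⊢ (p, accca, Z) ⊢ (s, ccca, Z) ⊢ (r, cca, BZ) ⊢ (r, ca, YZ) ⊢ (p, a, Z) ⊢ (s, ε, Z)
All input consumed; M is in state s.

s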